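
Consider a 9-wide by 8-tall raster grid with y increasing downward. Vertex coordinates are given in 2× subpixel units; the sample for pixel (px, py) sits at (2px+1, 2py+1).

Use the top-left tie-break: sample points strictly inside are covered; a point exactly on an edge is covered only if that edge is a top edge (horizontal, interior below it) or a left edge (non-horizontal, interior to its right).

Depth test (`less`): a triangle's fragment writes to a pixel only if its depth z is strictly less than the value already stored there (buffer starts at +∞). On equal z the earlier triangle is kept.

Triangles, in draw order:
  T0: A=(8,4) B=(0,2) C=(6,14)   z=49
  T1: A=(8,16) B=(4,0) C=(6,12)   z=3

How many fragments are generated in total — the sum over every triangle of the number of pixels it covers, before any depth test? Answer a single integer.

T0:
  2·area = 84  (B↔C swapped to make it positive)
  edge (8, 4)→(6, 14): d=(-2,10) right/bottom  bias=-1
  edge (6, 14)→(0, 2): d=(-6,-12) top-left  bias=+0
  edge (0, 2)→(8, 4): d=(8,2) right/bottom  bias=-1
    (0,1)@(1, 3): e=[72,6,6] → █
    (1,1)@(3, 3): e=[52,30,2] → █
    (2,1)@(5, 3): e=[32,54,-2] → ·
    (0,2)@(1, 5): e=[68,-6,22] → ·
    (1,2)@(3, 5): e=[48,18,18] → █
    (2,2)@(5, 5): e=[28,42,14] → █
    (3,2)@(7, 5): e=[8,66,10] → █
    (4,2)@(9, 5): e=[-12,90,6] → ·
    (1,3)@(3, 7): e=[44,6,34] → █
    (4,3)@(9, 7): e=[-16,78,22] → ·
    (1,4)@(3, 9): e=[40,-6,50] → ·
    (2,4)@(5, 9): e=[20,18,46] → █
    (3,4)@(7, 9): e=[0,42,42] → ·  [on edge]
  covered (10 px):
    · · · · · · · · ·
    █ █ · · · · · · ·
    · █ █ █ · · · · ·
    · █ █ █ · · · · ·
    · · █ · · · · · ·
    · · █ · · · · · ·
    · · · · · · · · ·
    · · · · · · · · ·
T1:
  2·area = 16  (B↔C swapped to make it positive)
  edge (8, 16)→(6, 12): d=(-2,-4) top-left  bias=+0
  edge (6, 12)→(4, 0): d=(-2,-12) top-left  bias=+0
  edge (4, 0)→(8, 16): d=(4,16) right/bottom  bias=-1
    (2,2)@(5, 5): e=[10,2,4] → █
    (3,2)@(7, 5): e=[18,26,-28] → ·
    (2,3)@(5, 7): e=[6,-2,12] → ·
    (3,6)@(7, 13): e=[2,10,4] → █
    (4,6)@(9, 13): e=[10,34,-28] → ·
    (3,7)@(7, 15): e=[-2,6,12] → ·
  covered (2 px):
    · · · · · · · · ·
    · · · · · · · · ·
    · · █ · · · · · ·
    · · · · · · · · ·
    · · · · · · · · ·
    · · · · · · · · ·
    · · · █ · · · · ·
    · · · · · · · · ·

Final: 12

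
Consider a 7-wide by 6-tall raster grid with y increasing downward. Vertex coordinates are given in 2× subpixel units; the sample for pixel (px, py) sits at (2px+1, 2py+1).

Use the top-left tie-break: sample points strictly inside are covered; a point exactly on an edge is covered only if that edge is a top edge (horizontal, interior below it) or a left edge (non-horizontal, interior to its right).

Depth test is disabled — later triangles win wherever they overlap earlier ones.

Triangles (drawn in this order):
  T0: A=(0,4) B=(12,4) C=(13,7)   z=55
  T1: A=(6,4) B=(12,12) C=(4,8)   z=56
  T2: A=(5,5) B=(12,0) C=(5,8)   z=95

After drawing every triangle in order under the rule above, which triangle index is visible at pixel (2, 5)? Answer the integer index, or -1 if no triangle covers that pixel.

T0:
  2·area = 36
  edge (0, 4)→(12, 4): d=(12,0) top-left  bias=+0
  edge (12, 4)→(13, 7): d=(1,3) right/bottom  bias=-1
  edge (13, 7)→(0, 4): d=(-13,-3) top-left  bias=+0
    (5,0)@(11, 1): e=[-36,0,72] → .  [on edge]
    (2,2)@(5, 5): e=[12,22,2] → X
    (3,2)@(7, 5): e=[12,16,8] → X
    (4,2)@(9, 5): e=[12,10,14] → X
    (5,2)@(11, 5): e=[12,4,20] → X
    (6,2)@(13, 5): e=[12,-2,26] → .
    (2,3)@(5, 7): e=[36,24,-24] → .
    (3,3)@(7, 7): e=[36,18,-18] → .
    (4,3)@(9, 7): e=[36,12,-12] → .
    (5,3)@(11, 7): e=[36,6,-6] → .
    (6,3)@(13, 7): e=[36,0,0] → .  [on edge]
  covered (4 px):
    . . . . . . .
    . . . . . . .
    . . X X X X .
    . . . . . . .
    . . . . . . .
    . . . . . . .
T1:
  2·area = 40
  edge (6, 4)→(12, 12): d=(6,8) right/bottom  bias=-1
  edge (12, 12)→(4, 8): d=(-8,-4) top-left  bias=+0
  edge (4, 8)→(6, 4): d=(2,-4) top-left  bias=+0
    (2,3)@(5, 7): e=[26,12,2] → X
    (3,3)@(7, 7): e=[10,20,10] → X
    (4,3)@(9, 7): e=[-6,28,18] → .
    (2,4)@(5, 9): e=[38,-4,6] → .
    (3,4)@(7, 9): e=[22,4,14] → X
    (4,4)@(9, 9): e=[6,12,22] → X
    (5,4)@(11, 9): e=[-10,20,30] → .
    (3,5)@(7, 11): e=[34,-12,18] → .
    (4,5)@(9, 11): e=[18,-4,26] → .
    (5,5)@(11, 11): e=[2,4,34] → X
    (6,5)@(13, 11): e=[-14,12,42] → .
  covered (5 px):
    . . . . . . .
    . . . . . . .
    . . . . . . .
    . . X X . . .
    . . . X X . .
    . . . . . X .
T2:
  2·area = 21
  edge (5, 5)→(12, 0): d=(7,-5) top-left  bias=+0
  edge (12, 0)→(5, 8): d=(-7,8) right/bottom  bias=-1
  edge (5, 8)→(5, 5): d=(0,-3) top-left  bias=+0
    (2,0)@(5, 1): e=[-28,49,0] → .  [on edge]
    (5,0)@(11, 1): e=[2,1,18] → X
    (6,0)@(13, 1): e=[12,-15,24] → .
    (2,1)@(5, 3): e=[-14,35,0] → .  [on edge]
    (4,1)@(9, 3): e=[6,3,12] → X
    (5,1)@(11, 3): e=[16,-13,18] → .
    (2,2)@(5, 5): e=[0,21,0] → X  [on edge]
    (3,2)@(7, 5): e=[10,5,6] → X
    (4,2)@(9, 5): e=[20,-11,12] → .
    (2,3)@(5, 7): e=[14,7,0] → X  [on edge]
    (3,3)@(7, 7): e=[24,-9,6] → .
    (2,4)@(5, 9): e=[28,-7,0] → .  [on edge]
    (2,5)@(5, 11): e=[42,-21,0] → .  [on edge]
  covered (5 px):
    . . . . . X .
    . . . . X . .
    . . X X . . .
    . . X . . . .
    . . . . . . .
    . . . . . . .

Z-buffer (winner per pixel, '.' = empty):
  . . . . . 2 .
  . . . . 2 . .
  . . 2 2 0 0 .
  . . 2 1 . . .
  . . . 1 1 . .
  . . . . . 1 .

Result: -1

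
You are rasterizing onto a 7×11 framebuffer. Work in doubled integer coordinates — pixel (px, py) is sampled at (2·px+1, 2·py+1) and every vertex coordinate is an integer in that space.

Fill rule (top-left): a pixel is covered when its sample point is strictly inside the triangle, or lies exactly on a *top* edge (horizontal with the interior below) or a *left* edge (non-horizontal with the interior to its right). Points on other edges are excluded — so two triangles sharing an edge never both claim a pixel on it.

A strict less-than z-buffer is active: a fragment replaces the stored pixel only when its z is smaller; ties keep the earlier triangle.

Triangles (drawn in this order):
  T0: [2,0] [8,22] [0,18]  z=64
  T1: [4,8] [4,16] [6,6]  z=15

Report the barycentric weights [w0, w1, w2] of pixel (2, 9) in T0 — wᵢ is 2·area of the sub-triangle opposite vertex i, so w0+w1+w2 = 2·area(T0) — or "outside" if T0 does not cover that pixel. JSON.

T0:
  2·area = 152
  edge (2, 0)→(8, 22): d=(6,22) right/bottom  bias=-1
  edge (8, 22)→(0, 18): d=(-8,-4) top-left  bias=+0
  edge (0, 18)→(2, 0): d=(2,-18) top-left  bias=+0
    (1,2)@(3, 5): e=[8,116,28] → X
    (2,2)@(5, 5): e=[-36,124,64] → .
    (1,3)@(3, 7): e=[20,100,32] → X
    (2,3)@(5, 7): e=[-24,108,68] → .
    (0,4)@(1, 9): e=[76,76,0] → X  [on edge]
    (2,4)@(5, 9): e=[-12,92,72] → .
    (0,5)@(1, 11): e=[88,60,4] → X
    (2,5)@(5, 11): e=[0,76,76] → .  [on edge]
    (0,6)@(1, 13): e=[100,44,8] → X
    (2,6)@(5, 13): e=[12,60,80] → X
    (3,6)@(7, 13): e=[-32,68,116] → .
    (0,7)@(1, 15): e=[112,28,12] → X
  covered (19 px):
    . . . . . . .
    . . . . . . .
    . X . . . . .
    . X . . . . .
    X X . . . . .
    X X . . . . .
    X X X . . . .
    X X X . . . .
    X X X . . . .
    . X X X . . .
    . . . X . . .
T1:
  2·area = 16  (B↔C swapped to make it positive)
  edge (4, 8)→(6, 6): d=(2,-2) top-left  bias=+0
  edge (6, 6)→(4, 16): d=(-2,10) right/bottom  bias=-1
  edge (4, 16)→(4, 8): d=(0,-8) top-left  bias=+0
    (3,0)@(7, 1): e=[-8,0,24] → .  [on edge]
    (5,0)@(11, 1): e=[0,-40,56] → .  [on edge]
    (4,1)@(9, 3): e=[0,-24,40] → .  [on edge]
    (3,2)@(7, 5): e=[0,-8,24] → .  [on edge]
    (2,3)@(5, 7): e=[0,8,8] → X  [on edge]
    (3,3)@(7, 7): e=[4,-12,24] → .
    (1,4)@(3, 9): e=[0,24,-8] → .  [on edge]
    (2,4)@(5, 9): e=[4,4,8] → X
    (3,4)@(7, 9): e=[8,-16,24] → .
    (0,5)@(1, 11): e=[0,40,-24] → .  [on edge]
    (2,5)@(5, 11): e=[8,0,8] → .  [on edge]
    (1,10)@(3, 21): e=[24,0,-8] → .  [on edge]
  covered (2 px):
    . . . . . . .
    . . . . . . .
    . . . . . . .
    . . X . . . .
    . . X . . . .
    . . . . . . .
    . . . . . . .
    . . . . . . .
    . . . . . . .
    . . . . . . .
    . . . . . . .

Final: [12,92,48]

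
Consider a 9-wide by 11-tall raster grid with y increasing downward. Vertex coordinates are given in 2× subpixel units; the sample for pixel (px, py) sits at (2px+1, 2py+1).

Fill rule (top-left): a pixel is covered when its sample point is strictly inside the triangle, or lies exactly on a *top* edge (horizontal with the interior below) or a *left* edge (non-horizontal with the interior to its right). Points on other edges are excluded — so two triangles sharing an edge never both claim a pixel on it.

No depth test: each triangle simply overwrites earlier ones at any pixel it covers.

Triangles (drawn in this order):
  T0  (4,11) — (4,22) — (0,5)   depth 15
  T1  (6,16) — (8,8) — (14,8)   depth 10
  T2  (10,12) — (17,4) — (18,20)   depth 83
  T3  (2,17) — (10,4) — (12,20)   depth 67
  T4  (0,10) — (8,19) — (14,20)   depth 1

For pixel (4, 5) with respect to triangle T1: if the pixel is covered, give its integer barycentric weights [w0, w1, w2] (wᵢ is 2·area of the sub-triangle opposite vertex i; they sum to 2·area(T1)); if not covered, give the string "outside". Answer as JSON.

T0:
  2·area = 44
  edge (4, 11)→(4, 22): d=(0,11) right/bottom  bias=-1
  edge (4, 22)→(0, 5): d=(-4,-17) top-left  bias=+0
  edge (0, 5)→(4, 11): d=(4,6) right/bottom  bias=-1
    (0,3)@(1, 7): e=[33,9,2] → X
    (1,3)@(3, 7): e=[11,43,-10] → .
    (0,4)@(1, 9): e=[33,1,10] → X
    (1,4)@(3, 9): e=[11,35,-2] → .
    (0,5)@(1, 11): e=[33,-7,18] → .
    (1,5)@(3, 11): e=[11,27,6] → X
    (2,5)@(5, 11): e=[-11,61,-6] → .
    (1,6)@(3, 13): e=[11,19,14] → X
    (2,6)@(5, 13): e=[-11,53,2] → .
    (1,7)@(3, 15): e=[11,11,22] → X
    (2,7)@(5, 15): e=[-11,45,10] → .
    (1,8)@(3, 17): e=[11,3,30] → X
  covered (6 px):
    . . . . . . . . .
    . . . . . . . . .
    . . . . . . . . .
    X . . . . . . . .
    X . . . . . . . .
    . X . . . . . . .
    . X . . . . . . .
    . X . . . . . . .
    . X . . . . . . .
    . . . . . . . . .
    . . . . . . . . .
T1:
  2·area = 48
  edge (6, 16)→(8, 8): d=(2,-8) top-left  bias=+0
  edge (8, 8)→(14, 8): d=(6,0) top-left  bias=+0
  edge (14, 8)→(6, 16): d=(-8,8) right/bottom  bias=-1
    (8,2)@(17, 5): e=[66,-18,0] → .  [on edge]
    (7,3)@(15, 7): e=[54,-6,0] → .  [on edge]
    (4,4)@(9, 9): e=[10,6,32] → X
    (5,4)@(11, 9): e=[26,6,16] → X
    (6,4)@(13, 9): e=[42,6,0] → .  [on edge]
    (4,5)@(9, 11): e=[14,18,16] → X
    (5,5)@(11, 11): e=[30,18,0] → .  [on edge]
    (3,6)@(7, 13): e=[2,30,16] → X
    (4,6)@(9, 13): e=[18,30,0] → .  [on edge]
    (3,7)@(7, 15): e=[6,42,0] → .  [on edge]
    (2,8)@(5, 17): e=[-6,54,0] → .  [on edge]
    (1,9)@(3, 19): e=[-18,66,0] → .  [on edge]
    (0,10)@(1, 21): e=[-30,78,0] → .  [on edge]
  covered (4 px):
    . . . . . . . . .
    . . . . . . . . .
    . . . . . . . . .
    . . . . . . . . .
    . . . . X X . . .
    . . . . X . . . .
    . . . X . . . . .
    . . . . . . . . .
    . . . . . . . . .
    . . . . . . . . .
    . . . . . . . . .
T2:
  2·area = 120
  edge (10, 12)→(17, 4): d=(7,-8) top-left  bias=+0
  edge (17, 4)→(18, 20): d=(1,16) right/bottom  bias=-1
  edge (18, 20)→(10, 12): d=(-8,-8) top-left  bias=+0
    (0,1)@(1, 3): e=[-135,255,0] → .  [on edge]
    (1,2)@(3, 5): e=[-105,225,0] → .  [on edge]
    (8,2)@(17, 5): e=[7,1,112] → X
    (2,3)@(5, 7): e=[-75,195,0] → .  [on edge]
    (7,3)@(15, 7): e=[5,35,80] → X
    (3,4)@(7, 9): e=[-45,165,0] → .  [on edge]
    (6,4)@(13, 9): e=[3,69,48] → X
    (4,5)@(9, 11): e=[-15,135,0] → .  [on edge]
    (5,5)@(11, 11): e=[1,103,16] → X
    (5,6)@(11, 13): e=[15,105,0] → X  [on edge]
    (5,7)@(11, 15): e=[29,107,-16] → .
    (6,7)@(13, 15): e=[45,75,0] → X  [on edge]
    (7,8)@(15, 17): e=[75,45,0] → X  [on edge]
    (8,9)@(17, 19): e=[105,15,0] → X  [on edge]
  covered (20 px):
    . . . . . . . . .
    . . . . . . . . .
    . . . . . . . . X
    . . . . . . . X X
    . . . . . . X X X
    . . . . . X X X X
    . . . . . X X X X
    . . . . . . X X X
    . . . . . . . X X
    . . . . . . . . X
    . . . . . . . . .
T3:
  2·area = 154
  edge (2, 17)→(10, 4): d=(8,-13) top-left  bias=+0
  edge (10, 4)→(12, 20): d=(2,16) right/bottom  bias=-1
  edge (12, 20)→(2, 17): d=(-10,-3) top-left  bias=+0
    (4,3)@(9, 7): e=[11,22,121] → X
    (5,3)@(11, 7): e=[37,-10,127] → .
    (3,4)@(7, 9): e=[1,58,95] → X
    (5,4)@(11, 9): e=[53,-6,107] → .
    (3,5)@(7, 11): e=[17,62,75] → X
    (5,5)@(11, 11): e=[69,-2,87] → .
    (2,6)@(5, 13): e=[7,98,49] → X
    (5,6)@(11, 13): e=[85,2,67] → X
    (6,6)@(13, 13): e=[111,-30,73] → .
    (2,7)@(5, 15): e=[23,102,29] → X
    (6,7)@(13, 15): e=[127,-26,53] → .
    (1,8)@(3, 17): e=[13,138,3] → X
  covered (20 px):
    . . . . . . . . .
    . . . . . . . . .
    . . . . . . . . .
    . . . . X . . . .
    . . . X X . . . .
    . . . X X . . . .
    . . X X X X . . .
    . . X X X X . . .
    . X X X X X . . .
    . . . . X X . . .
    . . . . . . . . .
T4:
  2·area = 46  (B↔C swapped to make it positive)
  edge (0, 10)→(14, 20): d=(14,10) right/bottom  bias=-1
  edge (14, 20)→(8, 19): d=(-6,-1) top-left  bias=+0
  edge (8, 19)→(0, 10): d=(-8,-9) top-left  bias=+0
    (0,5)@(1, 11): e=[4,41,1] → X
    (1,5)@(3, 11): e=[-16,43,19] → .
    (0,6)@(1, 13): e=[32,29,-15] → .
    (1,6)@(3, 13): e=[12,31,3] → X
    (2,6)@(5, 13): e=[-8,33,21] → .
    (1,7)@(3, 15): e=[40,19,-13] → .
    (2,7)@(5, 15): e=[20,21,5] → X
    (3,7)@(7, 15): e=[0,23,23] → .  [on edge]
    (2,8)@(5, 17): e=[48,9,-11] → .
    (3,8)@(7, 17): e=[28,11,7] → X
    (4,8)@(9, 17): e=[8,13,25] → X
    (5,8)@(11, 17): e=[-12,15,43] → .
  covered (7 px):
    . . . . . . . . .
    . . . . . . . . .
    . . . . . . . . .
    . . . . . . . . .
    . . . . . . . . .
    X . . . . . . . .
    . X . . . . . . .
    . . X . . . . . .
    . . . X X . . . .
    . . . . X X . . .
    . . . . . . . . .

Result: [18,16,14]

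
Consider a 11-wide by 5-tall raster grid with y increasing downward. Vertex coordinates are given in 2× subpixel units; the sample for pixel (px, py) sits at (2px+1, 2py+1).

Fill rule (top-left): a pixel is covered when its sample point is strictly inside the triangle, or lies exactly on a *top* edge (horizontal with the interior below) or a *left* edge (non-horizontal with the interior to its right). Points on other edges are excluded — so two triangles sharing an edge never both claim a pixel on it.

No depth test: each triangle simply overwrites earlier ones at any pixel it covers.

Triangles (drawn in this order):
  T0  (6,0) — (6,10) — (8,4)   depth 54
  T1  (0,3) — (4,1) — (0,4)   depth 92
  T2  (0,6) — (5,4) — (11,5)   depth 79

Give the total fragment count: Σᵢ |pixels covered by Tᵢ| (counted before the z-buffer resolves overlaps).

T0:
  2·area = 20  (B↔C swapped to make it positive)
  edge (6, 0)→(8, 4): d=(2,4) right/bottom  bias=-1
  edge (8, 4)→(6, 10): d=(-2,6) right/bottom  bias=-1
  edge (6, 10)→(6, 0): d=(0,-10) top-left  bias=+0
    (4,0)@(9, 1): e=[-10,0,30] → ·  [on edge]
    (3,1)@(7, 3): e=[2,8,10] → #
    (4,1)@(9, 3): e=[-6,-4,30] → ·
    (3,2)@(7, 5): e=[6,4,10] → #
    (4,2)@(9, 5): e=[-2,-8,30] → ·
    (3,3)@(7, 7): e=[10,0,10] → ·  [on edge]
  covered (2 px):
    · · · · · · · · · · ·
    · · · # · · · · · · ·
    · · · # · · · · · · ·
    · · · · · · · · · · ·
    · · · · · · · · · · ·
T1:
  2·area = 4
  edge (0, 3)→(4, 1): d=(4,-2) top-left  bias=+0
  edge (4, 1)→(0, 4): d=(-4,3) right/bottom  bias=-1
  edge (0, 4)→(0, 3): d=(0,-1) top-left  bias=+0
    (0,1)@(1, 3): e=[2,1,1] → #
    (1,1)@(3, 3): e=[6,-5,3] → ·
    (0,2)@(1, 5): e=[10,-7,1] → ·
  covered (1 px):
    · · · · · · · · · · ·
    # · · · · · · · · · ·
    · · · · · · · · · · ·
    · · · · · · · · · · ·
    · · · · · · · · · · ·
T2:
  2·area = 17
  edge (0, 6)→(5, 4): d=(5,-2) top-left  bias=+0
  edge (5, 4)→(11, 5): d=(6,1) right/bottom  bias=-1
  edge (11, 5)→(0, 6): d=(-11,1) right/bottom  bias=-1
    (1,2)@(3, 5): e=[1,8,8] → #
    (2,2)@(5, 5): e=[5,6,6] → #
    (3,2)@(7, 5): e=[9,4,4] → #
    (4,2)@(9, 5): e=[13,2,2] → #
    (5,2)@(11, 5): e=[17,0,0] → ·  [on edge]
    (1,3)@(3, 7): e=[11,20,-14] → ·
    (2,3)@(5, 7): e=[15,18,-16] → ·
    (3,3)@(7, 7): e=[19,16,-18] → ·
    (4,3)@(9, 7): e=[23,14,-20] → ·
  covered (4 px):
    · · · · · · · · · · ·
    · · · · · · · · · · ·
    · # # # # · · · · · ·
    · · · · · · · · · · ·
    · · · · · · · · · · ·

Final: 7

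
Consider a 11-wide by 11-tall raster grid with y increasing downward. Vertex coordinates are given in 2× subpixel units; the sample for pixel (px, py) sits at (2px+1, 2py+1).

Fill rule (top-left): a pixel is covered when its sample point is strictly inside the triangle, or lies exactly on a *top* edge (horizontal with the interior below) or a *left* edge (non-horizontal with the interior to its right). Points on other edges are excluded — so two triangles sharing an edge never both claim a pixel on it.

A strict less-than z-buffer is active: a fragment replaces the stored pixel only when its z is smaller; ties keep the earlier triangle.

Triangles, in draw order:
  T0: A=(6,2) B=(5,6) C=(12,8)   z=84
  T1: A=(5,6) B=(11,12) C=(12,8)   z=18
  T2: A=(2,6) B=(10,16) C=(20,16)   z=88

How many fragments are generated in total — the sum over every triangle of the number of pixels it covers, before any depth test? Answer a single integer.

T0:
  2·area = 30  (B↔C swapped to make it positive)
  edge (6, 2)→(12, 8): d=(6,6) right/bottom  bias=-1
  edge (12, 8)→(5, 6): d=(-7,-2) top-left  bias=+0
  edge (5, 6)→(6, 2): d=(1,-4) top-left  bias=+0
    (2,0)@(5, 1): e=[0,35,-5] → ·  [on edge]
    (3,1)@(7, 3): e=[0,25,5] → ·  [on edge]
    (3,2)@(7, 5): e=[12,11,7] → #
    (4,2)@(9, 5): e=[0,15,15] → ·  [on edge]
    (3,3)@(7, 7): e=[24,-3,9] → ·
    (4,3)@(9, 7): e=[12,1,17] → #
    (5,3)@(11, 7): e=[0,5,25] → ·  [on edge]
    (4,4)@(9, 9): e=[24,-13,19] → ·
    (6,4)@(13, 9): e=[0,-5,35] → ·  [on edge]
    (7,5)@(15, 11): e=[0,-15,45] → ·  [on edge]
    (8,6)@(17, 13): e=[0,-25,55] → ·  [on edge]
    (9,7)@(19, 15): e=[0,-35,65] → ·  [on edge]
    (10,8)@(21, 17): e=[0,-45,75] → ·  [on edge]
  covered (2 px):
    · · · · · · · · · · ·
    · · · · · · · · · · ·
    · · · # · · · · · · ·
    · · · · # · · · · · ·
    · · · · · · · · · · ·
    · · · · · · · · · · ·
    · · · · · · · · · · ·
    · · · · · · · · · · ·
    · · · · · · · · · · ·
    · · · · · · · · · · ·
    · · · · · · · · · · ·
T1:
  2·area = 30  (B↔C swapped to make it positive)
  edge (5, 6)→(12, 8): d=(7,2) right/bottom  bias=-1
  edge (12, 8)→(11, 12): d=(-1,4) right/bottom  bias=-1
  edge (11, 12)→(5, 6): d=(-6,-6) top-left  bias=+0
    (3,3)@(7, 7): e=[3,21,6] → #
    (4,3)@(9, 7): e=[-1,13,18] → ·
    (3,4)@(7, 9): e=[17,19,-6] → ·
    (4,4)@(9, 9): e=[13,11,6] → #
    (5,4)@(11, 9): e=[9,3,18] → #
    (6,4)@(13, 9): e=[5,-5,30] → ·
    (4,5)@(9, 11): e=[27,9,-6] → ·
    (5,5)@(11, 11): e=[23,1,6] → #
    (6,5)@(13, 11): e=[19,-7,18] → ·
    (5,6)@(11, 13): e=[37,-1,-6] → ·
  covered (4 px):
    · · · · · · · · · · ·
    · · · · · · · · · · ·
    · · · · · · · · · · ·
    · · · # · · · · · · ·
    · · · · # # · · · · ·
    · · · · · # · · · · ·
    · · · · · · · · · · ·
    · · · · · · · · · · ·
    · · · · · · · · · · ·
    · · · · · · · · · · ·
    · · · · · · · · · · ·
T2:
  2·area = 100  (B↔C swapped to make it positive)
  edge (2, 6)→(20, 16): d=(18,10) right/bottom  bias=-1
  edge (20, 16)→(10, 16): d=(-10,0) right/bottom  bias=-1
  edge (10, 16)→(2, 6): d=(-8,-10) top-left  bias=+0
    (1,3)@(3, 7): e=[8,90,2] → #
    (2,3)@(5, 7): e=[-12,90,22] → ·
    (1,4)@(3, 9): e=[44,70,-14] → ·
    (2,4)@(5, 9): e=[24,70,6] → #
    (3,4)@(7, 9): e=[4,70,26] → #
    (4,4)@(9, 9): e=[-16,70,46] → ·
    (2,5)@(5, 11): e=[60,50,-10] → ·
    (3,5)@(7, 11): e=[40,50,10] → #
    (4,5)@(9, 11): e=[20,50,30] → #
    (5,5)@(11, 11): e=[0,50,50] → ·  [on edge]
    (3,6)@(7, 13): e=[76,30,-6] → ·
    (4,6)@(9, 13): e=[56,30,14] → #
  covered (12 px):
    · · · · · · · · · · ·
    · · · · · · · · · · ·
    · · · · · · · · · · ·
    · # · · · · · · · · ·
    · · # # · · · · · · ·
    · · · # # · · · · · ·
    · · · · # # # · · · ·
    · · · · · # # # # · ·
    · · · · · · · · · · ·
    · · · · · · · · · · ·
    · · · · · · · · · · ·

Result: 18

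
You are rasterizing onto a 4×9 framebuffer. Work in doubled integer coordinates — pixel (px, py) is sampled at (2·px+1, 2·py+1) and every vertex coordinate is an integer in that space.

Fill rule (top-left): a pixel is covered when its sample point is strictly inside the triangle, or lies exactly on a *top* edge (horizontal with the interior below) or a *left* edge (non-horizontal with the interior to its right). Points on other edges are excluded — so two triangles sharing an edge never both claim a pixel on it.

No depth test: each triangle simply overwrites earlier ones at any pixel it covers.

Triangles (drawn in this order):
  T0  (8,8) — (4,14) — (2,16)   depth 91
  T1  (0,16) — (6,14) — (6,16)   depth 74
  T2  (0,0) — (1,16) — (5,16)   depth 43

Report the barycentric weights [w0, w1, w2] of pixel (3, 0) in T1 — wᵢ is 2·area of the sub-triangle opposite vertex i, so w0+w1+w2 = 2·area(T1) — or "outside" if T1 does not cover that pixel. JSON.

T0:
  2·area = 4
  edge (8, 8)→(4, 14): d=(-4,6) right/bottom  bias=-1
  edge (4, 14)→(2, 16): d=(-2,2) right/bottom  bias=-1
  edge (2, 16)→(8, 8): d=(6,-8) top-left  bias=+0
    (3,5)@(7, 11): e=[-6,0,10] → ·  [on edge]
    (2,6)@(5, 13): e=[-2,0,6] → ·  [on edge]
    (1,7)@(3, 15): e=[2,0,2] → ·  [on edge]
    (0,8)@(1, 17): e=[6,0,-2] → ·  [on edge]
  covered (0 px):
    · · · ·
    · · · ·
    · · · ·
    · · · ·
    · · · ·
    · · · ·
    · · · ·
    · · · ·
    · · · ·
T1:
  2·area = 12
  edge (0, 16)→(6, 14): d=(6,-2) top-left  bias=+0
  edge (6, 14)→(6, 16): d=(0,2) right/bottom  bias=-1
  edge (6, 16)→(0, 16): d=(-6,0) right/bottom  bias=-1
    (1,7)@(3, 15): e=[0,6,6] → █  [on edge]
    (2,7)@(5, 15): e=[4,2,6] → █
    (3,7)@(7, 15): e=[8,-2,6] → ·
    (1,8)@(3, 17): e=[12,6,-6] → ·
    (2,8)@(5, 17): e=[16,2,-6] → ·
  covered (2 px):
    · · · ·
    · · · ·
    · · · ·
    · · · ·
    · · · ·
    · · · ·
    · · · ·
    · █ █ ·
    · · · ·
T2:
  2·area = 64  (B↔C swapped to make it positive)
  edge (0, 0)→(5, 16): d=(5,16) right/bottom  bias=-1
  edge (5, 16)→(1, 16): d=(-4,0) right/bottom  bias=-1
  edge (1, 16)→(0, 0): d=(-1,-16) top-left  bias=+0
    (0,2)@(1, 5): e=[9,44,11] → █
    (1,2)@(3, 5): e=[-23,44,43] → ·
    (0,3)@(1, 7): e=[19,36,9] → █
    (1,3)@(3, 7): e=[-13,36,41] → ·
    (0,4)@(1, 9): e=[29,28,7] → █
    (1,4)@(3, 9): e=[-3,28,39] → ·
    (0,5)@(1, 11): e=[39,20,5] → █
    (1,5)@(3, 11): e=[7,20,37] → █
    (2,5)@(5, 11): e=[-25,20,69] → ·
    (0,6)@(1, 13): e=[49,12,3] → █
    (2,6)@(5, 13): e=[-15,12,67] → ·
    (0,7)@(1, 15): e=[59,4,1] → █
  covered (9 px):
    · · · ·
    · · · ·
    █ · · ·
    █ · · ·
    █ · · ·
    █ █ · ·
    █ █ · ·
    █ █ · ·
    · · · ·

Answer: "outside"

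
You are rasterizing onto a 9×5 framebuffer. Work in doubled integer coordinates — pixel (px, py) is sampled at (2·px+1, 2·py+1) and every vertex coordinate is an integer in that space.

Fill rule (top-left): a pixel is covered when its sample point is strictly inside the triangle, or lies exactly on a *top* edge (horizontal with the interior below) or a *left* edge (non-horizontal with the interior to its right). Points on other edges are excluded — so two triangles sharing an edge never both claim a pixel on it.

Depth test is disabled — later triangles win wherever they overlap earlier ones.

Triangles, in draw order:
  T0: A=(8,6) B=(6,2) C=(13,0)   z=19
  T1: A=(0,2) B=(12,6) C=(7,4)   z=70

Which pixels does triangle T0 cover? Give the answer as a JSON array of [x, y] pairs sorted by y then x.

T0:
  2·area = 32
  edge (8, 6)→(6, 2): d=(-2,-4) top-left  bias=+0
  edge (6, 2)→(13, 0): d=(7,-2) top-left  bias=+0
  edge (13, 0)→(8, 6): d=(-5,6) right/bottom  bias=-1
    (5,0)@(11, 1): e=[22,3,7] → #
    (6,0)@(13, 1): e=[30,7,-5] → ·
    (3,1)@(7, 3): e=[2,9,21] → #
    (4,1)@(9, 3): e=[10,13,9] → #
    (5,1)@(11, 3): e=[18,17,-3] → ·
    (3,2)@(7, 5): e=[-2,23,11] → ·
    (4,2)@(9, 5): e=[6,27,-1] → ·
  covered (3 px):
    · · · · · # · · ·
    · · · # # · · · ·
    · · · · · · · · ·
    · · · · · · · · ·
    · · · · · · · · ·
T1:
  2·area = 4  (B↔C swapped to make it positive)
  edge (0, 2)→(7, 4): d=(7,2) right/bottom  bias=-1
  edge (7, 4)→(12, 6): d=(5,2) right/bottom  bias=-1
  edge (12, 6)→(0, 2): d=(-12,-4) top-left  bias=+0
    (1,1)@(3, 3): e=[1,3,0] → #  [on edge]
    (2,1)@(5, 3): e=[-3,-1,8] → ·
    (1,2)@(3, 5): e=[15,13,-24] → ·
    (4,2)@(9, 5): e=[3,1,0] → #  [on edge]
    (5,2)@(11, 5): e=[-1,-3,8] → ·
    (4,3)@(9, 7): e=[17,11,-24] → ·
    (7,3)@(15, 7): e=[5,-1,0] → ·  [on edge]
  covered (2 px):
    · · · · · · · · ·
    · # · · · · · · ·
    · · · · # · · · ·
    · · · · · · · · ·
    · · · · · · · · ·

Result: [[5,0],[3,1],[4,1]]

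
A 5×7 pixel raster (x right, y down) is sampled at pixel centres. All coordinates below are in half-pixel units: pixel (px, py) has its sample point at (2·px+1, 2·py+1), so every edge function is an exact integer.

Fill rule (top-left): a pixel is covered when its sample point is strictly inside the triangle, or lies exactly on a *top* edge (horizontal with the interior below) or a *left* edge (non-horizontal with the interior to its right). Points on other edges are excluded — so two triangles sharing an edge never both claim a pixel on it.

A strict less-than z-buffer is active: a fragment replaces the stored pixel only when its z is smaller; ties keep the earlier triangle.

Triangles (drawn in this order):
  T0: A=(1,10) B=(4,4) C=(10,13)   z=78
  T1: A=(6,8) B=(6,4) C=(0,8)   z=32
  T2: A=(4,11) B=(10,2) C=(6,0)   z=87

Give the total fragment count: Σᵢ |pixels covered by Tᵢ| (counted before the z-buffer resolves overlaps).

T0:
  2·area = 63
  edge (1, 10)→(4, 4): d=(3,-6) top-left  bias=+0
  edge (4, 4)→(10, 13): d=(6,9) right/bottom  bias=-1
  edge (10, 13)→(1, 10): d=(-9,-3) top-left  bias=+0
    (1,3)@(3, 7): e=[3,27,33] → #
    (2,3)@(5, 7): e=[15,9,39] → #
    (3,3)@(7, 7): e=[27,-9,45] → ·
    (1,4)@(3, 9): e=[9,39,15] → #
    (3,4)@(7, 9): e=[33,3,27] → #
    (4,4)@(9, 9): e=[45,-15,33] → ·
    (1,5)@(3, 11): e=[15,51,-3] → ·
    (2,5)@(5, 11): e=[27,33,3] → #
    (4,5)@(9, 11): e=[51,-3,15] → ·
    (2,6)@(5, 13): e=[33,45,-15] → ·
    (3,6)@(7, 13): e=[45,27,-9] → ·
  covered (7 px):
    · · · · ·
    · · · · ·
    · · · · ·
    · # # · ·
    · # # # ·
    · · # # ·
    · · · · ·
T1:
  2·area = 24  (B↔C swapped to make it positive)
  edge (6, 8)→(0, 8): d=(-6,0) right/bottom  bias=-1
  edge (0, 8)→(6, 4): d=(6,-4) top-left  bias=+0
  edge (6, 4)→(6, 8): d=(0,4) right/bottom  bias=-1
    (2,2)@(5, 5): e=[18,2,4] → #
    (3,2)@(7, 5): e=[18,10,-4] → ·
    (1,3)@(3, 7): e=[6,6,12] → #
    (3,3)@(7, 7): e=[6,22,-4] → ·
    (1,4)@(3, 9): e=[-6,18,12] → ·
    (2,4)@(5, 9): e=[-6,26,4] → ·
  covered (3 px):
    · · · · ·
    · · · · ·
    · · # · ·
    · # # · ·
    · · · · ·
    · · · · ·
    · · · · ·
T2:
  2·area = 48  (B↔C swapped to make it positive)
  edge (4, 11)→(6, 0): d=(2,-11) top-left  bias=+0
  edge (6, 0)→(10, 2): d=(4,2) right/bottom  bias=-1
  edge (10, 2)→(4, 11): d=(-6,9) right/bottom  bias=-1
    (3,0)@(7, 1): e=[13,2,33] → #
    (4,0)@(9, 1): e=[35,-2,15] → ·
    (3,1)@(7, 3): e=[17,10,21] → #
    (4,1)@(9, 3): e=[39,6,3] → #
    (3,2)@(7, 5): e=[21,18,9] → #
    (4,2)@(9, 5): e=[43,14,-9] → ·
    (2,3)@(5, 7): e=[3,30,15] → #
    (3,3)@(7, 7): e=[25,26,-3] → ·
    (2,4)@(5, 9): e=[7,38,3] → #
    (3,4)@(7, 9): e=[29,34,-15] → ·
    (2,5)@(5, 11): e=[11,46,-9] → ·
  covered (6 px):
    · · · # ·
    · · · # #
    · · · # ·
    · · # · ·
    · · # · ·
    · · · · ·
    · · · · ·

Answer: 16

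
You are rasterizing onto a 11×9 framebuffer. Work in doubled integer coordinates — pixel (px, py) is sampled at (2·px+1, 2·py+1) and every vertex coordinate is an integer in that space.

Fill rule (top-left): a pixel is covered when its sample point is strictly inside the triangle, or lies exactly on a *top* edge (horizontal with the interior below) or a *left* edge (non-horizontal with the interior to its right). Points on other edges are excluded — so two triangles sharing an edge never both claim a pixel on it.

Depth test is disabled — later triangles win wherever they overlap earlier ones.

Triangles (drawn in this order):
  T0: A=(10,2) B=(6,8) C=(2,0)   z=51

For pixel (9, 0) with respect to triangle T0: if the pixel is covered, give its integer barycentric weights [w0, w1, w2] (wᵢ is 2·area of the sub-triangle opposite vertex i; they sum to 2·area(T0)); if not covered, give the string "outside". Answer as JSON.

T0:
  2·area = 56
  edge (10, 2)→(6, 8): d=(-4,6) right/bottom  bias=-1
  edge (6, 8)→(2, 0): d=(-4,-8) top-left  bias=+0
  edge (2, 0)→(10, 2): d=(8,2) right/bottom  bias=-1
    (1,0)@(3, 1): e=[46,4,6] → X
    (2,0)@(5, 1): e=[34,20,2] → X
    (3,0)@(7, 1): e=[22,36,-2] → .
    (1,1)@(3, 3): e=[38,-4,22] → .
    (2,1)@(5, 3): e=[26,12,18] → X
    (3,1)@(7, 3): e=[14,28,14] → X
    (4,1)@(9, 3): e=[2,44,10] → X
    (5,1)@(11, 3): e=[-10,60,6] → .
    (2,2)@(5, 5): e=[18,4,34] → X
    (4,2)@(9, 5): e=[-6,36,26] → .
    (2,3)@(5, 7): e=[10,-4,50] → .
    (3,3)@(7, 7): e=[-2,12,46] → .
  covered (7 px):
    . X X . . . . . . . .
    . . X X X . . . . . .
    . . X X . . . . . . .
    . . . . . . . . . . .
    . . . . . . . . . . .
    . . . . . . . . . . .
    . . . . . . . . . . .
    . . . . . . . . . . .
    . . . . . . . . . . .

Answer: "outside"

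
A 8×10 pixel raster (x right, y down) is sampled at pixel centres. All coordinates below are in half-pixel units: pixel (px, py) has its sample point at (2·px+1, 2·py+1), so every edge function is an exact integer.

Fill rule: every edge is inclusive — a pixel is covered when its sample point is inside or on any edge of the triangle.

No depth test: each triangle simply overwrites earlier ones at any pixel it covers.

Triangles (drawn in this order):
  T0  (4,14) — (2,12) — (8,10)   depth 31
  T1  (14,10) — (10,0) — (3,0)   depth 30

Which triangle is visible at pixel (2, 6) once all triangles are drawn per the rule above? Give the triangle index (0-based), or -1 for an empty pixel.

T0:
  2·area = 16
  edge (4, 14)→(2, 12): d=(-2,-2) inclusive
  edge (2, 12)→(8, 10): d=(6,-2) inclusive
  edge (8, 10)→(4, 14): d=(-4,4) inclusive
    (7,1)@(15, 3): e=[44,-28,0] → ·  [on edge]
    (6,2)@(13, 5): e=[36,-20,0] → ·  [on edge]
    (5,3)@(11, 7): e=[28,-12,0] → ·  [on edge]
    (4,4)@(9, 9): e=[20,-4,0] → ·  [on edge]
    (5,4)@(11, 9): e=[24,0,-8] → ·  [on edge]
    (0,5)@(1, 11): e=[0,-8,24] → ·  [on edge]
    (2,5)@(5, 11): e=[8,0,8] → #  [on edge]
    (3,5)@(7, 11): e=[12,4,0] → #  [on edge]
    (4,5)@(9, 11): e=[16,8,-8] → ·
    (1,6)@(3, 13): e=[0,8,8] → #  [on edge]
    (2,6)@(5, 13): e=[4,12,0] → #  [on edge]
    (3,6)@(7, 13): e=[8,16,-8] → ·
    (1,7)@(3, 15): e=[-4,20,0] → ·  [on edge]
    (2,7)@(5, 15): e=[0,24,-8] → ·  [on edge]
    (0,8)@(1, 17): e=[-12,28,0] → ·  [on edge]
    (3,8)@(7, 17): e=[0,40,-24] → ·  [on edge]
    (4,9)@(9, 19): e=[0,56,-40] → ·  [on edge]
  covered (4 px):
    · · · · · · · ·
    · · · · · · · ·
    · · · · · · · ·
    · · · · · · · ·
    · · · · · · · ·
    · · # # · · · ·
    · # # · · · · ·
    · · · · · · · ·
    · · · · · · · ·
    · · · · · · · ·
T1:
  2·area = 70  (B↔C swapped to make it positive)
  edge (14, 10)→(3, 0): d=(-11,-10) inclusive
  edge (3, 0)→(10, 0): d=(7,0) inclusive
  edge (10, 0)→(14, 10): d=(4,10) inclusive
    (2,0)@(5, 1): e=[9,7,54] → #
    (3,0)@(7, 1): e=[29,7,34] → #
    (4,0)@(9, 1): e=[49,7,14] → #
    (5,0)@(11, 1): e=[69,7,-6] → ·
    (2,1)@(5, 3): e=[-13,21,62] → ·
    (3,1)@(7, 3): e=[7,21,42] → #
    (5,1)@(11, 3): e=[47,21,2] → #
    (6,1)@(13, 3): e=[67,21,-18] → ·
    (3,2)@(7, 5): e=[-15,35,50] → ·
    (4,2)@(9, 5): e=[5,35,30] → #
    (6,2)@(13, 5): e=[45,35,-10] → ·
    (4,3)@(9, 7): e=[-17,49,38] → ·
  covered (10 px):
    · · # # # · · ·
    · · · # # # · ·
    · · · · # # · ·
    · · · · · # · ·
    · · · · · · # ·
    · · · · · · · ·
    · · · · · · · ·
    · · · · · · · ·
    · · · · · · · ·
    · · · · · · · ·

Z-buffer (winner per pixel, '.' = empty):
  . . 1 1 1 . . .
  . . . 1 1 1 . .
  . . . . 1 1 . .
  . . . . . 1 . .
  . . . . . . 1 .
  . . 0 0 . . . .
  . 0 0 . . . . .
  . . . . . . . .
  . . . . . . . .
  . . . . . . . .

Final: 0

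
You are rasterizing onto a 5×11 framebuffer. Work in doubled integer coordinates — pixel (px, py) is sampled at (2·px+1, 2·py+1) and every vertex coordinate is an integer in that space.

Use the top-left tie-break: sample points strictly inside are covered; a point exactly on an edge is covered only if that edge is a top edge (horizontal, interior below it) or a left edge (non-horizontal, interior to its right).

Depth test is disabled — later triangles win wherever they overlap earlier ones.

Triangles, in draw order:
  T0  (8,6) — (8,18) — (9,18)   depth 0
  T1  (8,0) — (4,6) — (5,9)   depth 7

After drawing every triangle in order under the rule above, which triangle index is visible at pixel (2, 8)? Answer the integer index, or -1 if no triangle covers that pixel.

T0:
  2·area = 12  (B↔C swapped to make it positive)
  edge (8, 6)→(9, 18): d=(1,12) right/bottom  bias=-1
  edge (9, 18)→(8, 18): d=(-1,0) right/bottom  bias=-1
  edge (8, 18)→(8, 6): d=(0,-12) top-left  bias=+0
  covered (0 px):
    · · · · ·
    · · · · ·
    · · · · ·
    · · · · ·
    · · · · ·
    · · · · ·
    · · · · ·
    · · · · ·
    · · · · ·
    · · · · ·
    · · · · ·
T1:
  2·area = 18  (B↔C swapped to make it positive)
  edge (8, 0)→(5, 9): d=(-3,9) right/bottom  bias=-1
  edge (5, 9)→(4, 6): d=(-1,-3) top-left  bias=+0
  edge (4, 6)→(8, 0): d=(4,-6) top-left  bias=+0
    (1,1)@(3, 3): e=[36,0,-18] → ·  [on edge]
    (3,1)@(7, 3): e=[0,12,6] → ·  [on edge]
    (2,2)@(5, 5): e=[12,4,2] → █
    (3,2)@(7, 5): e=[-6,10,14] → ·
    (2,3)@(5, 7): e=[6,2,10] → █
    (3,3)@(7, 7): e=[-12,8,22] → ·
    (2,4)@(5, 9): e=[0,0,18] → ·  [on edge]
    (1,7)@(3, 15): e=[0,-12,30] → ·  [on edge]
    (3,7)@(7, 15): e=[-36,0,54] → ·  [on edge]
    (0,10)@(1, 21): e=[0,-24,42] → ·  [on edge]
    (4,10)@(9, 21): e=[-72,0,90] → ·  [on edge]
  covered (2 px):
    · · · · ·
    · · · · ·
    · · █ · ·
    · · █ · ·
    · · · · ·
    · · · · ·
    · · · · ·
    · · · · ·
    · · · · ·
    · · · · ·
    · · · · ·

Z-buffer (winner per pixel, '.' = empty):
  . . . . .
  . . . . .
  . . 1 . .
  . . 1 . .
  . . . . .
  . . . . .
  . . . . .
  . . . . .
  . . . . .
  . . . . .
  . . . . .

Final: -1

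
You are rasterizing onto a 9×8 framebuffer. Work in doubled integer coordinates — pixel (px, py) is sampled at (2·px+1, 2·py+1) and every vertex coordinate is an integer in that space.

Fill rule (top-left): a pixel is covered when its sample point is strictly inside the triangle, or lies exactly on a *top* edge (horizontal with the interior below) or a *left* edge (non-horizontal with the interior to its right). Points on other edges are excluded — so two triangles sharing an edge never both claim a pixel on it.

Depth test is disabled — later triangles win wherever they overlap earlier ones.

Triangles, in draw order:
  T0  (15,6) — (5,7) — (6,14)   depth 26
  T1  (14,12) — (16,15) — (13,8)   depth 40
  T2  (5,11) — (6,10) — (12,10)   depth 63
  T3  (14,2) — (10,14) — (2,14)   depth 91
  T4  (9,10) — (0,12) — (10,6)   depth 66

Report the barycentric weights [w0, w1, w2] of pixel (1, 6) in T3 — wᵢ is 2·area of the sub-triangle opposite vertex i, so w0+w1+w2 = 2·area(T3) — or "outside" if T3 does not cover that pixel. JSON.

T0:
  2·area = 71  (B↔C swapped to make it positive)
  edge (15, 6)→(6, 14): d=(-9,8) right/bottom  bias=-1
  edge (6, 14)→(5, 7): d=(-1,-7) top-left  bias=+0
  edge (5, 7)→(15, 6): d=(10,-1) top-left  bias=+0
    (2,3)@(5, 7): e=[71,0,0] → █  [on edge]
    (3,3)@(7, 7): e=[55,14,2] → █
    (4,3)@(9, 7): e=[39,28,4] → █
    (5,3)@(11, 7): e=[23,42,6] → █
    (6,3)@(13, 7): e=[7,56,8] → █
    (7,3)@(15, 7): e=[-9,70,10] → ·
    (2,4)@(5, 9): e=[53,-2,20] → ·
    (3,4)@(7, 9): e=[37,12,22] → █
    (6,4)@(13, 9): e=[-11,54,28] → ·
    (3,5)@(7, 11): e=[19,10,42] → █
    (5,5)@(11, 11): e=[-13,38,46] → ·
    (3,6)@(7, 13): e=[1,8,62] → █
  covered (11 px):
    · · · · · · · · ·
    · · · · · · · · ·
    · · · · · · · · ·
    · · █ █ █ █ █ · ·
    · · · █ █ █ · · ·
    · · · █ █ · · · ·
    · · · █ · · · · ·
    · · · · · · · · ·
T1:
  2·area = 5  (B↔C swapped to make it positive)
  edge (14, 12)→(13, 8): d=(-1,-4) top-left  bias=+0
  edge (13, 8)→(16, 15): d=(3,7) right/bottom  bias=-1
  edge (16, 15)→(14, 12): d=(-2,-3) top-left  bias=+0
    (7,6)@(15, 13): e=[3,1,1] → █
    (8,6)@(17, 13): e=[11,-13,7] → ·
    (7,7)@(15, 15): e=[1,7,-3] → ·
  covered (1 px):
    · · · · · · · · ·
    · · · · · · · · ·
    · · · · · · · · ·
    · · · · · · · · ·
    · · · · · · · · ·
    · · · · · · · · ·
    · · · · · · · █ ·
    · · · · · · · · ·
T2:
  2·area = 6
  edge (5, 11)→(6, 10): d=(1,-1) top-left  bias=+0
  edge (6, 10)→(12, 10): d=(6,0) top-left  bias=+0
  edge (12, 10)→(5, 11): d=(-7,1) right/bottom  bias=-1
    (7,0)@(15, 1): e=[0,-54,60] → ·  [on edge]
    (6,1)@(13, 3): e=[0,-42,48] → ·  [on edge]
    (5,2)@(11, 5): e=[0,-30,36] → ·  [on edge]
    (4,3)@(9, 7): e=[0,-18,24] → ·  [on edge]
    (3,4)@(7, 9): e=[0,-6,12] → ·  [on edge]
    (2,5)@(5, 11): e=[0,6,0] → ·  [on edge]
    (1,6)@(3, 13): e=[0,18,-12] → ·  [on edge]
    (0,7)@(1, 15): e=[0,30,-24] → ·  [on edge]
  covered (0 px):
    · · · · · · · · ·
    · · · · · · · · ·
    · · · · · · · · ·
    · · · · · · · · ·
    · · · · · · · · ·
    · · · · · · · · ·
    · · · · · · · · ·
    · · · · · · · · ·
T3:
  2·area = 96
  edge (14, 2)→(10, 14): d=(-4,12) right/bottom  bias=-1
  edge (10, 14)→(2, 14): d=(-8,0) right/bottom  bias=-1
  edge (2, 14)→(14, 2): d=(12,-12) top-left  bias=+0
    (7,0)@(15, 1): e=[-8,104,0] → ·  [on edge]
    (6,1)@(13, 3): e=[8,88,0] → █  [on edge]
    (7,1)@(15, 3): e=[-16,88,24] → ·
    (5,2)@(11, 5): e=[24,72,0] → █  [on edge]
    (6,2)@(13, 5): e=[0,72,24] → ·  [on edge]
    (4,3)@(9, 7): e=[40,56,0] → █  [on edge]
    (6,3)@(13, 7): e=[-8,56,48] → ·
    (3,4)@(7, 9): e=[56,40,0] → █  [on edge]
    (6,4)@(13, 9): e=[-16,40,72] → ·
    (2,5)@(5, 11): e=[72,24,0] → █  [on edge]
    (5,5)@(11, 11): e=[0,24,72] → ·  [on edge]
    (1,6)@(3, 13): e=[88,8,0] → █  [on edge]
    (0,7)@(1, 15): e=[104,-8,0] → ·  [on edge]
  covered (14 px):
    · · · · · · · · ·
    · · · · · · █ · ·
    · · · · · █ · · ·
    · · · · █ █ · · ·
    · · · █ █ █ · · ·
    · · █ █ █ · · · ·
    · █ █ █ █ · · · ·
    · · · · · · · · ·
T4:
  2·area = 34
  edge (9, 10)→(0, 12): d=(-9,2) right/bottom  bias=-1
  edge (0, 12)→(10, 6): d=(10,-6) top-left  bias=+0
  edge (10, 6)→(9, 10): d=(-1,4) right/bottom  bias=-1
    (7,1)@(15, 3): e=[51,0,-17] → ·  [on edge]
    (4,3)@(9, 7): e=[27,4,3] → █
    (5,3)@(11, 7): e=[23,16,-5] → ·
    (2,4)@(5, 9): e=[17,0,17] → █  [on edge]
    (3,4)@(7, 9): e=[13,12,9] → █
    (5,4)@(11, 9): e=[5,36,-7] → ·
    (1,5)@(3, 11): e=[3,8,23] → █
    (2,5)@(5, 11): e=[-1,20,15] → ·
    (3,5)@(7, 11): e=[-5,32,7] → ·
    (4,5)@(9, 11): e=[-9,44,-1] → ·
    (1,6)@(3, 13): e=[-15,28,21] → ·
  covered (5 px):
    · · · · · · · · ·
    · · · · · · · · ·
    · · · · · · · · ·
    · · · · █ · · · ·
    · · █ █ █ · · · ·
    · █ · · · · · · ·
    · · · · · · · · ·
    · · · · · · · · ·

Answer: [8,0,88]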